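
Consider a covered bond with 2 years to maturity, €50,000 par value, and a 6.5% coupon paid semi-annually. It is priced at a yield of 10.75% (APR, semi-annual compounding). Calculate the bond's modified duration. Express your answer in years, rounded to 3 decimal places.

1.806 years

Periodic yield y = 0.05375. First find Macaulay duration:
  t   CF        PV=CF/(1+0.05375)^t    t·PV
  1     1,625.00     1,542.1115     1,542.1115
  2     1,625.00     1,463.4510     2,926.9020
  3     1,625.00     1,388.8029     4,166.4086
  4    51,625.00    41,870.6511   167,482.6043
  Σ                 46,265.0165   176,118.0264
P = 46,265.0165; Macaulay duration = 176,118.0264 / 46,265.0165 = 3.80672 half-year periods = 1.90336 years.
Modified duration = D_Mac / (1 + y) = 1.90336 / 1.05375 = 1.80627 years.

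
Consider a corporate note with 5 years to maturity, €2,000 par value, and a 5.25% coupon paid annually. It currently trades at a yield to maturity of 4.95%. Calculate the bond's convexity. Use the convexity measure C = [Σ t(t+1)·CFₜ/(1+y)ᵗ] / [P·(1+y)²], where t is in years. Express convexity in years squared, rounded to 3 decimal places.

With y = 0.0495:
  t   CF        PV=CF/(1+0.0495)^t    t·PV        t(t+1)·PV
  1       105.00       100.0476       100.0476         200.0953
  2       105.00        95.3289       190.6577         571.9732
  3       105.00        90.8326       272.4979       1,089.9918
  4       105.00        86.5485       346.1940       1,730.9699
  5     2,105.00     1,653.2552     8,266.2758      49,597.6547
  Σ                  2,026.0128     9,175.6731      53,190.6848
P = 2,026.0128.
Convexity = Σ t(t+1)·PV / [P·(1+y)²] = 53,190.6848 / (2,026.0128 × 1.101450) = 23.83573.

23.836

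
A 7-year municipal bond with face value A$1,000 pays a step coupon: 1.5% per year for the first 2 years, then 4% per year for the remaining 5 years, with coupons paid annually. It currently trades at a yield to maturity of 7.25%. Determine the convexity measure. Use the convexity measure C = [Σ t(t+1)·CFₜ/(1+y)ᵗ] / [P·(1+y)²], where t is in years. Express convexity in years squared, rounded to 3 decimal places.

With y = 0.0725:
  t   CF        PV=CF/(1+0.0725)^t    t·PV        t(t+1)·PV
  1        15.00        13.9860        13.9860          27.9720
  2        15.00        13.0406        26.0811          78.2434
  3        40.00        32.4241        97.2723         389.0893
  4        40.00        30.2323       120.9291         604.6454
  5        40.00        28.1886       140.9430         845.6580
  6        40.00        26.2831       157.6985       1,103.8892
  7     1,040.00       637.1655     4,460.1583      35,681.2664
  Σ                    781.3201     5,017.0683      38,730.7638
P = 781.3201.
Convexity = Σ t(t+1)·PV / [P·(1+y)²] = 38,730.7638 / (781.3201 × 1.150256) = 43.09555.

43.096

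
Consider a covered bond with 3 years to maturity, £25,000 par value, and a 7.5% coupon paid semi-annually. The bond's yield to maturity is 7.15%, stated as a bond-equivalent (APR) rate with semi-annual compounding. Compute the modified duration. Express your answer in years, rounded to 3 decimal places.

2.648 years

Periodic yield y = 0.03575. First find Macaulay duration:
  t   CF        PV=CF/(1+0.03575)^t    t·PV
  1       937.50       905.1412       905.1412
  2       937.50       873.8993     1,747.7986
  3       937.50       843.7357     2,531.2072
  4       937.50       814.6133     3,258.4533
  5       937.50       786.4961     3,932.4804
  6    25,937.50    21,008.6653   126,051.9918
  Σ                 25,232.5510   138,427.0726
P = 25,232.5510; Macaulay duration = 138,427.0726 / 25,232.5510 = 5.48605 half-year periods = 2.74303 years.
Modified duration = D_Mac / (1 + y) = 2.74303 / 1.03575 = 2.64835 years.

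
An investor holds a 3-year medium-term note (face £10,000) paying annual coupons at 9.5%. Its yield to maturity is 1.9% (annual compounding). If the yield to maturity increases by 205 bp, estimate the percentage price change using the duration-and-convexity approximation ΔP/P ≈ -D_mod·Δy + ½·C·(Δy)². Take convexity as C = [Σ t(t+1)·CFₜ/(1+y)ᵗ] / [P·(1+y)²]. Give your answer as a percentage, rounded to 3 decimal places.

-5.359%

With y = 0.019:
  t   CF        PV=CF/(1+0.019)^t    t·PV        t(t+1)·PV
  1       950.00       932.2866       932.2866       1,864.5731
  2       950.00       914.9034     1,829.8068       5,489.4203
  3    10,950.00    10,348.8375    31,046.5125     124,186.0499
  Σ                 12,196.0274    33,808.6058     131,540.0433
P = 12,196.0274; D_Mac = 2.77210 yrs; D_mod = 2.72041 yrs; C = 10.38703.
Duration effect: -2.72041 × (+0.0205) = -0.055768
Convexity effect: 0.5 × 10.38703 × (0.0205)² = +0.0021826
ΔP/P ≈ -0.055768 + 0.0021826 = -0.053586 = -5.3586%.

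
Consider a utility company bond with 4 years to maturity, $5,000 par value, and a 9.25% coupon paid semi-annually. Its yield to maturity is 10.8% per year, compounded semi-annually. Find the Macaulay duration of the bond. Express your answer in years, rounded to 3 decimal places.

3.416 years

Periodic yield y = 0.054. Discount each cash flow and weight by its period:
  t   CF        PV=CF/(1+0.054)^t    t·PV
  1       231.25       219.4023       219.4023
  2       231.25       208.1616       416.3231
  3       231.25       197.4967       592.4902
  4       231.25       187.3783       749.5132
  5       231.25       177.7783       888.8914
  6       231.25       168.6701     1,012.0205
  7       231.25       160.0285     1,120.1998
  8     5,231.25     3,434.6350    27,477.0798
  Σ                  4,753.5508    32,475.9203
Price P = Σ PV = 4,753.5508.
Macaulay duration = Σ(t·PV) / P = 32,475.9203 / 4,753.5508 = 6.83193 half-year periods.
In years: 6.83193 / 2 = 3.41596 years.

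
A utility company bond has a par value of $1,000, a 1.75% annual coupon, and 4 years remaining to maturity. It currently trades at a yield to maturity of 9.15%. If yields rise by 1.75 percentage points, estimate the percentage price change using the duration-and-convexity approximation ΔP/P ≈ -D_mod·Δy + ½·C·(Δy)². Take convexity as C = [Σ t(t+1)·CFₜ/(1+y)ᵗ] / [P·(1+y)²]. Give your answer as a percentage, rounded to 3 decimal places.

With y = 0.0915:
  t   CF        PV=CF/(1+0.0915)^t    t·PV        t(t+1)·PV
  1        17.50        16.0330        16.0330          32.0660
  2        17.50        14.6889        29.3779          88.1337
  3        17.50        13.4576        40.3727         161.4909
  4     1,017.50       716.8684     2,867.4737      14,337.3687
  Σ                    761.0479     2,953.2573      14,619.0592
P = 761.0479; D_Mac = 3.88051 yrs; D_mod = 3.55521 yrs; C = 16.12352.
Duration effect: -3.55521 × (+0.0175) = -0.062216
Convexity effect: 0.5 × 16.12352 × (0.0175)² = +0.0024689
ΔP/P ≈ -0.062216 + 0.0024689 = -0.059747 = -5.9747%.

-5.975%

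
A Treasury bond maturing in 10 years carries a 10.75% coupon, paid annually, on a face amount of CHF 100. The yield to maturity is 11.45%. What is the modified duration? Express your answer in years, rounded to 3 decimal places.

5.849 years

Periodic yield y = 0.1145. First find Macaulay duration:
  t   CF        PV=CF/(1+0.1145)^t    t·PV
  1        10.75         9.6456         9.6456
  2        10.75         8.6546        17.3093
  3        10.75         7.7655        23.2964
  4        10.75         6.9677        27.8707
  5        10.75         6.2518        31.2592
  6        10.75         5.6096        33.6573
  7        10.75         5.0332        35.2327
  8        10.75         4.5161        36.1292
  9        10.75         4.0522        36.4695
  10      110.75        37.4579       374.5786
  Σ                     95.9542       625.4486
P = 95.9542; Macaulay duration = 625.4486 / 95.9542 = 6.51820 years.
Modified duration = D_Mac / (1 + y) = 6.51820 / 1.1145 = 5.84854 years.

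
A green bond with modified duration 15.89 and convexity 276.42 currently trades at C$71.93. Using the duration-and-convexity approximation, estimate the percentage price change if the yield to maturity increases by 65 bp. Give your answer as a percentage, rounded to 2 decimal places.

Duration effect: -D_mod·Δy = -15.89 × (+0.0065) = -0.103285
Convexity effect: ½·C·(Δy)² = 0.5 × 276.42 × (0.0065)² = +0.0058393725
ΔP/P ≈ -0.103285 + 0.0058393725 = -0.0974456275
= -9.74456275%.

-9.74%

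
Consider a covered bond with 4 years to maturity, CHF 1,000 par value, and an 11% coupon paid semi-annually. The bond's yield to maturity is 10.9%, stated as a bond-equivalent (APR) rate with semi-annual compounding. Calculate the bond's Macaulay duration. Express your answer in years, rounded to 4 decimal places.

Periodic yield y = 0.0545. Discount each cash flow and weight by its period:
  t   CF        PV=CF/(1+0.0545)^t    t·PV
  1        55.00        52.1574        52.1574
  2        55.00        49.4618        98.9235
  3        55.00        46.9054       140.7162
  4        55.00        44.4812       177.9247
  5        55.00        42.1823       210.9113
  6        55.00        40.0021       240.0128
  7        55.00        37.9347       265.5429
  8     1,055.00       690.0488     5,520.3902
  Σ                  1,003.1736     6,706.5790
Price P = Σ PV = 1,003.1736.
Macaulay duration = Σ(t·PV) / P = 6,706.5790 / 1,003.1736 = 6.68536 half-year periods.
In years: 6.68536 / 2 = 3.34268 years.

3.3427 years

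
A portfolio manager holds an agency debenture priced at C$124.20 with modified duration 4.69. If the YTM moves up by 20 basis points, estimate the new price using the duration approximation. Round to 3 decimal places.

C$123.035

Duration approximation: ΔP/P ≈ -D_mod · Δy = -4.69 × (+0.002) = -0.009380.
New price ≈ 124.20 × (1 - 0.009380) = 123.035004.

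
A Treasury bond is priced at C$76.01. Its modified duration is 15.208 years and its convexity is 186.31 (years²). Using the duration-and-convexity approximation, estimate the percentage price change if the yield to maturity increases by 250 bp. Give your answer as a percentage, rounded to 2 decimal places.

Duration effect: -D_mod·Δy = -15.208 × (+0.025) = -0.380200
Convexity effect: ½·C·(Δy)² = 0.5 × 186.31 × (0.025)² = +0.058221875
ΔP/P ≈ -0.380200 + 0.058221875 = -0.321978125
= -32.1978125%.

-32.20%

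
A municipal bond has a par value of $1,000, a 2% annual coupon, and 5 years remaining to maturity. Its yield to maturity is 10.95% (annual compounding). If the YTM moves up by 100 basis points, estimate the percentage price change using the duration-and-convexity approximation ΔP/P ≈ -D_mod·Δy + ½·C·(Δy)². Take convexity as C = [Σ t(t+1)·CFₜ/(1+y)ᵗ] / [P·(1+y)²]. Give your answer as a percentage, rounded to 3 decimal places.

-4.172%

With y = 0.1095:
  t   CF        PV=CF/(1+0.1095)^t    t·PV        t(t+1)·PV
  1        20.00        18.0261        18.0261          36.0523
  2        20.00        16.2471        32.4942          97.4825
  3        20.00        14.6436        43.9308         175.7233
  4        20.00        13.1984        52.7935         263.9677
  5     1,020.00       606.6855     3,033.4277      18,200.5660
  Σ                    668.8007     3,180.6723      18,773.7917
P = 668.8007; D_Mac = 4.75578 yrs; D_mod = 4.28642 yrs; C = 22.80345.
Duration effect: -4.28642 × (+0.01) = -0.042864
Convexity effect: 0.5 × 22.80345 × (0.01)² = +0.0011402
ΔP/P ≈ -0.042864 + 0.0011402 = -0.041724 = -4.1724%.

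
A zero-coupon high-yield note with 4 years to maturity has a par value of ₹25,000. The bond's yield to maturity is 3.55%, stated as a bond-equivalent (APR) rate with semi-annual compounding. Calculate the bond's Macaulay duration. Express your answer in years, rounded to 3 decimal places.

4.000 years

A zero-coupon bond has a single cash flow at maturity, so its Macaulay duration equals its maturity: 4 years.
(Equivalently: 8 semi-annual periods ÷ 2 = 4 years.)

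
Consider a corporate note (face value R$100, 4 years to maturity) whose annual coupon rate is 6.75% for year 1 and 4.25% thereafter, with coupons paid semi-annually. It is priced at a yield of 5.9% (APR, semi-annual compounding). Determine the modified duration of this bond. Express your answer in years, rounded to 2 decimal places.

Periodic yield y = 0.0295. First find Macaulay duration:
  t   CF        PV=CF/(1+0.0295)^t    t·PV
  1        3.375         3.2783         3.2783
  2        3.375         3.1844         6.3687
  3        2.125         1.9475         5.8425
  4        2.125         1.8917         7.5668
  5        2.125         1.8375         9.1875
  6        2.125         1.7848        10.7091
  7        2.125         1.7337        12.1359
  8      102.125        80.9322       647.4575
  Σ                     96.5901       702.5463
P = 96.5901; Macaulay duration = 702.5463 / 96.5901 = 7.27348 half-year periods = 3.63674 years.
Modified duration = D_Mac / (1 + y) = 3.63674 / 1.0295 = 3.53253 years.

3.53 years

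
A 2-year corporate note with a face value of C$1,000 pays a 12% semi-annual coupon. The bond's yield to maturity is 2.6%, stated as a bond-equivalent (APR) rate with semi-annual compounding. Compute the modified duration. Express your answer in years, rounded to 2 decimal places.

1.83 years

Periodic yield y = 0.013. First find Macaulay duration:
  t   CF        PV=CF/(1+0.013)^t    t·PV
  1        60.00        59.2300        59.2300
  2        60.00        58.4699       116.9398
  3        60.00        57.7195       173.1586
  4     1,060.00     1,006.6259     4,026.5034
  Σ                  1,182.0453     4,375.8319
P = 1,182.0453; Macaulay duration = 4,375.8319 / 1,182.0453 = 3.70192 half-year periods = 1.85096 years.
Modified duration = D_Mac / (1 + y) = 1.85096 / 1.013 = 1.82720 years.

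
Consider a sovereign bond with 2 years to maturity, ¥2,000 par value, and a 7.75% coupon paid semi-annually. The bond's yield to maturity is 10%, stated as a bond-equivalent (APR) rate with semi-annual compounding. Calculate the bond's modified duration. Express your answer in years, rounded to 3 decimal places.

1.798 years

Periodic yield y = 0.05. First find Macaulay duration:
  t   CF        PV=CF/(1+0.05)^t    t·PV
  1        77.50        73.8095        73.8095
  2        77.50        70.2948       140.5896
  3        77.50        66.9474       200.8422
  4     2,077.50     1,709.1644     6,836.6576
  Σ                  1,920.2161     7,251.8989
P = 1,920.2161; Macaulay duration = 7,251.8989 / 1,920.2161 = 3.77661 half-year periods = 1.88830 years.
Modified duration = D_Mac / (1 + y) = 1.88830 / 1.05 = 1.79838 years.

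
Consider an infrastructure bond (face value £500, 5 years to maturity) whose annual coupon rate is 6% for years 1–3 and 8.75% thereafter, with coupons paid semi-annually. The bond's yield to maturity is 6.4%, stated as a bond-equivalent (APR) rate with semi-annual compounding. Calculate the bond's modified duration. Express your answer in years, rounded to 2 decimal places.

Periodic yield y = 0.032. First find Macaulay duration:
  t   CF        PV=CF/(1+0.032)^t    t·PV
  1       15.000        14.5349        14.5349
  2       15.000        14.0842        28.1684
  3       15.000        13.6475        40.9424
  4       15.000        13.2243        52.8972
  5       15.000        12.8142        64.0712
  6       15.000        12.4169        74.5014
  7       21.875        17.5465       122.8254
  8       21.875        17.0024       136.0193
  9       21.875        16.4752       148.2768
  10     521.875       380.8636     3,808.6365
  Σ                    512.6097     4,490.8734
P = 512.6097; Macaulay duration = 4,490.8734 / 512.6097 = 8.76080 half-year periods = 4.38040 years.
Modified duration = D_Mac / (1 + y) = 4.38040 / 1.032 = 4.24458 years.

4.24 years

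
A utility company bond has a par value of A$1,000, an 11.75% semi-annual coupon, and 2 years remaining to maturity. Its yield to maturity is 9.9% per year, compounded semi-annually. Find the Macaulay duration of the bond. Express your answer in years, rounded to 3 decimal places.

Periodic yield y = 0.0495. Discount each cash flow and weight by its period:
  t   CF        PV=CF/(1+0.0495)^t    t·PV
  1        58.75        55.9790        55.9790
  2        58.75        53.3388       106.6775
  3        58.75        50.8230       152.4691
  4     1,058.75       872.6973     3,490.7894
  Σ                  1,032.8382     3,805.9150
Price P = Σ PV = 1,032.8382.
Macaulay duration = Σ(t·PV) / P = 3,805.9150 / 1,032.8382 = 3.68491 half-year periods.
In years: 3.68491 / 2 = 1.84245 years.

1.842 years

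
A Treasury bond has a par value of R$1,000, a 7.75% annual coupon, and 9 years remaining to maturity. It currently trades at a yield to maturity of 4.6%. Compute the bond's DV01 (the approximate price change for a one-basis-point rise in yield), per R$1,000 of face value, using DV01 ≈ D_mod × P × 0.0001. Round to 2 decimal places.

R$0.83

Periodic yield y = 0.046.
  t   CF        PV=CF/(1+0.046)^t    t·PV
  1        77.50        74.0918        74.0918
  2        77.50        70.8334       141.6669
  3        77.50        67.7184       203.1552
  4        77.50        64.7403       258.9614
  5        77.50        61.8932       309.4662
  6        77.50        59.1714       355.0282
  7        77.50        56.5692       395.9843
  8        77.50        54.0814       432.6515
  9     1,077.50       718.8398     6,469.5583
  Σ                  1,227.9390     8,640.5637
P = 1,227.9390; D_Mac = 7.03664 yrs; D_mod = 6.72719 yrs.
DV01 ≈ 6.72719 × 1,227.9390 × 0.0001 = 0.826058.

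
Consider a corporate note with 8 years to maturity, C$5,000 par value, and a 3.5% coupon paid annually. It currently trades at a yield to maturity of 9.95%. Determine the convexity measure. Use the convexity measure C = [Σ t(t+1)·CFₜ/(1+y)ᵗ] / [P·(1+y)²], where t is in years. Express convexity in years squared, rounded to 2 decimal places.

48.50

With y = 0.0995:
  t   CF        PV=CF/(1+0.0995)^t    t·PV        t(t+1)·PV
  1       175.00       159.1633       159.1633         318.3265
  2       175.00       144.7597       289.5193         868.5580
  3       175.00       131.6595       394.9786       1,579.9145
  4       175.00       119.7449       478.9797       2,394.8985
  5       175.00       108.9085       544.5426       3,267.2558
  6       175.00        99.0528       594.3166       4,160.2165
  7       175.00        90.0889       630.6225       5,044.9799
  8     5,175.00     2,422.9725    19,383.7800     174,454.0198
  Σ                  3,276.3501    22,475.9027     192,088.1696
P = 3,276.3501.
Convexity = Σ t(t+1)·PV / [P·(1+y)²] = 192,088.1696 / (3,276.3501 × 1.208900) = 48.49756.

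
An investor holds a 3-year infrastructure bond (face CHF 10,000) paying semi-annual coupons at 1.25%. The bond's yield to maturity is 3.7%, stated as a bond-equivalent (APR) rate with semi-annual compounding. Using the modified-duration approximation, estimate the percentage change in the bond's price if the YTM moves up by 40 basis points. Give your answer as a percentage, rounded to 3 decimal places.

-1.159%

Periodic yield y = 0.0185. Modified duration first:
  t   CF        PV=CF/(1+0.0185)^t    t·PV
  1        62.50        61.3648        61.3648
  2        62.50        60.2501       120.5002
  3        62.50        59.1557       177.4672
  4        62.50        58.0812       232.3250
  5        62.50        57.0263       285.1313
  6    10,062.50     9,014.4595    54,086.7572
  Σ                  9,310.3376    54,963.5457
P = 9,310.3376; D_Mac = 5.90350 half-year periods = 2.95175 yrs; D_mod = 2.95175/(1+0.0185) = 2.89813 yrs.
ΔP/P ≈ -D_mod · Δy = -2.89813 × (+0.004) = -0.011593 = -1.1593%.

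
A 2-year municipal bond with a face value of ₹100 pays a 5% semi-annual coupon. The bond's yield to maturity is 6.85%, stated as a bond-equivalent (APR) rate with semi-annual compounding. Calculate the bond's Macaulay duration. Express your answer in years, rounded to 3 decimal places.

Periodic yield y = 0.03425. Discount each cash flow and weight by its period:
  t   CF        PV=CF/(1+0.03425)^t    t·PV
  1         2.50         2.4172         2.4172
  2         2.50         2.3372         4.6743
  3         2.50         2.2598         6.7793
  4       102.50        89.5822       358.3288
  Σ                     96.5963       372.1997
Price P = Σ PV = 96.5963.
Macaulay duration = Σ(t·PV) / P = 372.1997 / 96.5963 = 3.85314 half-year periods.
In years: 3.85314 / 2 = 1.92657 years.

1.927 years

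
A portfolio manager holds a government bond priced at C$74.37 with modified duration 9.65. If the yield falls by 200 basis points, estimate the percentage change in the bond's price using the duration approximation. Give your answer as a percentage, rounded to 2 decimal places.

+19.30%

Duration approximation: ΔP/P ≈ -D_mod · Δy = -9.65 × (-0.02) = +0.193000.
As a percentage: +19.3000%.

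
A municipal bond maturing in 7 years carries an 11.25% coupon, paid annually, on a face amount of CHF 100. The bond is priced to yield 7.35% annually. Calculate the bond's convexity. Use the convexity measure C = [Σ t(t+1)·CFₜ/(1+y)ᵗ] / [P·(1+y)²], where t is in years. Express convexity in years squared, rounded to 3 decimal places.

With y = 0.0735:
  t   CF        PV=CF/(1+0.0735)^t    t·PV        t(t+1)·PV
  1        11.25        10.4797        10.4797          20.9595
  2        11.25         9.7622        19.5244          58.5733
  3        11.25         9.0938        27.2815         109.1258
  4        11.25         8.4712        33.8848         169.4238
  5        11.25         7.8912        39.4559         236.7356
  6        11.25         7.3509        44.1054         308.7376
  7       111.25        67.7151       474.0059       3,792.0469
  Σ                    120.7642       648.7376       4,695.6025
P = 120.7642.
Convexity = Σ t(t+1)·PV / [P·(1+y)²] = 4,695.6025 / (120.7642 × 1.152402) = 33.74031.

33.740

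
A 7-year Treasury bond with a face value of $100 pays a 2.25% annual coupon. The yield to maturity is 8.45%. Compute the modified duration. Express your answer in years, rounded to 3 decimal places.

5.936 years

Periodic yield y = 0.0845. First find Macaulay duration:
  t   CF        PV=CF/(1+0.0845)^t    t·PV
  1         2.25         2.0747         2.0747
  2         2.25         1.9130         3.8261
  3         2.25         1.7640         5.2919
  4         2.25         1.6265         6.5062
  5         2.25         1.4998         7.4990
  6         2.25         1.3829         8.2977
  7       102.25        57.9504       405.6528
  Σ                     68.2114       439.1483
P = 68.2114; Macaulay duration = 439.1483 / 68.2114 = 6.43805 years.
Modified duration = D_Mac / (1 + y) = 6.43805 / 1.0845 = 5.93642 years.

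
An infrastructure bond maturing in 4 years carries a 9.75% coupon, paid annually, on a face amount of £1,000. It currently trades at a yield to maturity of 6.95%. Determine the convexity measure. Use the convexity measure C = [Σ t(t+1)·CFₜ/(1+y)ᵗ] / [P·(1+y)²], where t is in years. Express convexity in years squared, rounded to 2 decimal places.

14.71

With y = 0.0695:
  t   CF        PV=CF/(1+0.0695)^t    t·PV        t(t+1)·PV
  1        97.50        91.1641        91.1641         182.3282
  2        97.50        85.2399       170.4798         511.4395
  3        97.50        79.7007       239.1022         956.4086
  4     1,097.50       838.8443     3,355.3773      16,776.8866
  Σ                  1,094.9491     3,856.1234      18,427.0630
P = 1,094.9491.
Convexity = Σ t(t+1)·PV / [P·(1+y)²] = 18,427.0630 / (1,094.9491 × 1.143830) = 14.71298.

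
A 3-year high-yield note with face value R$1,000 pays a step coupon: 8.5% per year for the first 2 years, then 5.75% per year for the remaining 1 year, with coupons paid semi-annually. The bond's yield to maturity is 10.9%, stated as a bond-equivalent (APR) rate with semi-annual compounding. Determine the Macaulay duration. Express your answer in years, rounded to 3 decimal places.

2.699 years

Periodic yield y = 0.0545. Discount each cash flow and weight by its period:
  t   CF        PV=CF/(1+0.0545)^t    t·PV
  1        42.50        40.3035        40.3035
  2        42.50        38.2204        76.4409
  3        42.50        36.2451       108.7353
  4        42.50        34.3718       137.4873
  5        28.75        22.0498       110.2491
  6     1,028.75       748.2218     4,489.3307
  Σ                    919.4124     4,962.5467
Price P = Σ PV = 919.4124.
Macaulay duration = Σ(t·PV) / P = 4,962.5467 / 919.4124 = 5.39752 half-year periods.
In years: 5.39752 / 2 = 2.69876 years.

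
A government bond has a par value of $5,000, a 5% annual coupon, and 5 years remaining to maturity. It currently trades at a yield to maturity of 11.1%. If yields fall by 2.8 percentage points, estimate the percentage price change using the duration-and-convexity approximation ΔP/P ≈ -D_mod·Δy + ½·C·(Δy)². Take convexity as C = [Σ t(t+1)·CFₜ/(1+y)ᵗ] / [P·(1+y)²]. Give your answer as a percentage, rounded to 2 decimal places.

+12.10%

With y = 0.111:
  t   CF        PV=CF/(1+0.111)^t    t·PV        t(t+1)·PV
  1       250.00       225.0225       225.0225         450.0450
  2       250.00       202.5405       405.0810       1,215.2430
  3       250.00       182.3047       546.9141       2,187.6562
  4       250.00       164.0906       656.3625       3,281.8125
  5     5,250.00     3,101.6230    15,508.1150      93,048.6900
  Σ                  3,875.5813    17,341.4951     100,183.4468
P = 3,875.5813; D_Mac = 4.47455 yrs; D_mod = 4.02750 yrs; C = 20.94262.
Duration effect: -4.02750 × (-0.028) = +0.112770
Convexity effect: 0.5 × 20.94262 × (-0.028)² = +0.0082095
ΔP/P ≈ +0.112770 + 0.0082095 = +0.120980 = +12.0980%.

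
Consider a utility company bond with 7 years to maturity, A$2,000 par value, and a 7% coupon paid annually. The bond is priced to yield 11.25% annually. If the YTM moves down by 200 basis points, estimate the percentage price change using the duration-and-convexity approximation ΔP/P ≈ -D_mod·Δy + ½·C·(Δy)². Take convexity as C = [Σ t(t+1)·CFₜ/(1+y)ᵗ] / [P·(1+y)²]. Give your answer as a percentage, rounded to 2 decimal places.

+10.74%

With y = 0.1125:
  t   CF        PV=CF/(1+0.1125)^t    t·PV        t(t+1)·PV
  1       140.00       125.8427       125.8427         251.6854
  2       140.00       113.1170       226.2341         678.7022
  3       140.00       101.6782       305.0347       1,220.1388
  4       140.00        91.3962       365.5846       1,827.9232
  5       140.00        82.1539       410.7693       2,464.6156
  6       140.00        73.8462       443.0770       3,101.5387
  7     2,140.00     1,014.6439     7,102.5071      56,820.0567
  Σ                  1,602.6780     8,979.0494      66,364.6606
P = 1,602.6780; D_Mac = 5.60253 yrs; D_mod = 5.03598 yrs; C = 33.45727.
Duration effect: -5.03598 × (-0.02) = +0.100720
Convexity effect: 0.5 × 33.45727 × (-0.02)² = +0.0066915
ΔP/P ≈ +0.100720 + 0.0066915 = +0.107411 = +10.7411%.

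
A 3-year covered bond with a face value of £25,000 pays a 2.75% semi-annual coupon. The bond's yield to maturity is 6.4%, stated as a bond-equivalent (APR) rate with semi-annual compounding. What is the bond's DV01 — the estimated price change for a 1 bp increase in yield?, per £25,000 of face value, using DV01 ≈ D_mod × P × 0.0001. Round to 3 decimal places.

£6.321

Periodic yield y = 0.032.
  t   CF        PV=CF/(1+0.032)^t    t·PV
  1       343.75       333.0911       333.0911
  2       343.75       322.7627       645.5254
  3       343.75       312.7545       938.2636
  4       343.75       303.0567     1,212.2269
  5       343.75       293.6596     1,468.2981
  6    25,343.75    20,979.3821   125,876.2924
  Σ                 22,544.7067   130,473.6974
P = 22,544.7067; D_Mac = 5.78733 half-year periods = 2.89367 yrs; D_mod = 2.80394 yrs.
DV01 ≈ 2.80394 × 22,544.7067 × 0.0001 = 6.321400.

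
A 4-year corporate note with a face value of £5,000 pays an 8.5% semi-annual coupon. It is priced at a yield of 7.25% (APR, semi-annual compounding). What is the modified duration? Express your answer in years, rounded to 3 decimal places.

3.364 years

Periodic yield y = 0.03625. First find Macaulay duration:
  t   CF        PV=CF/(1+0.03625)^t    t·PV
  1       212.50       205.0663       205.0663
  2       212.50       197.8927       395.7855
  3       212.50       190.9701       572.9102
  4       212.50       184.2896       737.1583
  5       212.50       177.8428       889.2139
  6       212.50       171.6215     1,029.7290
  7       212.50       165.6178     1,159.3249
  8     5,212.50     3,920.3940    31,363.1523
  Σ                  5,213.6949    36,352.3403
P = 5,213.6949; Macaulay duration = 36,352.3403 / 5,213.6949 = 6.97247 half-year periods = 3.48624 years.
Modified duration = D_Mac / (1 + y) = 3.48624 / 1.03625 = 3.36428 years.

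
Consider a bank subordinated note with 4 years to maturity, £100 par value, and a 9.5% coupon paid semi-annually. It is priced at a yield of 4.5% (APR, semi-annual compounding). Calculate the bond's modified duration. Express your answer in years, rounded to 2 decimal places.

Periodic yield y = 0.0225. First find Macaulay duration:
  t   CF        PV=CF/(1+0.0225)^t    t·PV
  1         4.75         4.6455         4.6455
  2         4.75         4.5433         9.0865
  3         4.75         4.4433        13.3298
  4         4.75         4.3455        17.3820
  5         4.75         4.2499        21.2494
  6         4.75         4.1564        24.9382
  7         4.75         4.0649        28.4543
  8       104.75        87.6693       701.3543
  Σ                    118.1180       820.4401
P = 118.1180; Macaulay duration = 820.4401 / 118.1180 = 6.94594 half-year periods = 3.47297 years.
Modified duration = D_Mac / (1 + y) = 3.47297 / 1.0225 = 3.39655 years.

3.40 years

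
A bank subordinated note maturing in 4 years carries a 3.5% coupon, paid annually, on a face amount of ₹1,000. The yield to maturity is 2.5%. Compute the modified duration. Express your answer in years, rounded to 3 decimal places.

3.713 years

Periodic yield y = 0.025. First find Macaulay duration:
  t   CF        PV=CF/(1+0.025)^t    t·PV
  1        35.00        34.1463        34.1463
  2        35.00        33.3135        66.6270
  3        35.00        32.5010        97.5029
  4     1,035.00       937.6589     3,750.6357
  Σ                  1,037.6197     3,948.9120
P = 1,037.6197; Macaulay duration = 3,948.9120 / 1,037.6197 = 3.80574 years.
Modified duration = D_Mac / (1 + y) = 3.80574 / 1.025 = 3.71292 years.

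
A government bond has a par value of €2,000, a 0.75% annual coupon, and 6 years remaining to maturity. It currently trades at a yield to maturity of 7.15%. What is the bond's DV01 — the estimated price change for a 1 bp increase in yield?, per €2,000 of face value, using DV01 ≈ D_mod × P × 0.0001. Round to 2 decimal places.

€0.76

Periodic yield y = 0.0715.
  t   CF        PV=CF/(1+0.0715)^t    t·PV
  1        15.00        13.9991        13.9991
  2        15.00        13.0649        26.1298
  3        15.00        12.1931        36.5794
  4        15.00        11.3795        45.5179
  5        15.00        10.6201        53.1007
  6     2,015.00     1,331.4412     7,988.6473
  Σ                  1,392.6980     8,163.9742
P = 1,392.6980; D_Mac = 5.86198 yrs; D_mod = 5.47082 yrs.
DV01 ≈ 5.47082 × 1,392.6980 × 0.0001 = 0.761920.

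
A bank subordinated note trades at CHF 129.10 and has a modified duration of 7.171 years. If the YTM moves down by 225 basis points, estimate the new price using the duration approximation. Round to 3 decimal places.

Duration approximation: ΔP/P ≈ -D_mod · Δy = -7.171 × (-0.0225) = +0.1613475.
New price ≈ 129.10 × (1 + 0.1613475) = 149.92996225.

CHF 149.930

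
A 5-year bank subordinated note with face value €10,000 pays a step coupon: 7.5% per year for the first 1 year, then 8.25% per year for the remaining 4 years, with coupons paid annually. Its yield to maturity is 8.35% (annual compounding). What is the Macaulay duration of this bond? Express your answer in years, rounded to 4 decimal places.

Periodic yield y = 0.0835. Discount each cash flow and weight by its year:
  t   CF        PV=CF/(1+0.0835)^t    t·PV
  1       750.00       692.2012       692.2012
  2       825.00       702.7423     1,405.4847
  3       825.00       648.5854     1,945.7563
  4       825.00       598.6022     2,394.4087
  5    10,825.00     7,249.0872    36,245.4362
  Σ                  9,891.2184    42,683.2871
Price P = Σ PV = 9,891.2184.
Macaulay duration = Σ(t·PV) / P = 42,683.2871 / 9,891.2184 = 4.31527 years.

4.3153 years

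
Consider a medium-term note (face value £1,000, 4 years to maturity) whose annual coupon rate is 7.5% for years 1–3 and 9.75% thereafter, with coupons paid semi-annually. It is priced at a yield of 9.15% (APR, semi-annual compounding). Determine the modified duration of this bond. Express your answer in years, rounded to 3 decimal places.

3.363 years

Periodic yield y = 0.04575. First find Macaulay duration:
  t   CF        PV=CF/(1+0.04575)^t    t·PV
  1        37.50        35.8594        35.8594
  2        37.50        34.2906        68.5813
  3        37.50        32.7905        98.3714
  4        37.50        31.3559       125.4237
  5        37.50        29.9842       149.9208
  6        37.50        28.6724       172.0344
  7        48.75        35.6434       249.5040
  8     1,048.75       733.2448     5,865.9583
  Σ                    961.8413     6,765.6534
P = 961.8413; Macaulay duration = 6,765.6534 / 961.8413 = 7.03406 half-year periods = 3.51703 years.
Modified duration = D_Mac / (1 + y) = 3.51703 / 1.04575 = 3.36317 years.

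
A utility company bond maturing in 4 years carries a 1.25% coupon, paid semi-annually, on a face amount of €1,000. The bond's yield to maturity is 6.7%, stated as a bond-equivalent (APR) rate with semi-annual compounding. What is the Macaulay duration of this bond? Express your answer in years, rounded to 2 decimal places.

3.90 years

Periodic yield y = 0.0335. Discount each cash flow and weight by its period:
  t   CF        PV=CF/(1+0.0335)^t    t·PV
  1         6.25         6.0474         6.0474
  2         6.25         5.8514        11.7028
  3         6.25         5.6617        16.9852
  4         6.25         5.4782        21.9128
  5         6.25         5.3006        26.5032
  6         6.25         5.1288        30.7729
  7         6.25         4.9626        34.7380
  8     1,006.25       773.0757     6,184.6059
  Σ                    811.5065     6,333.2681
Price P = Σ PV = 811.5065.
Macaulay duration = Σ(t·PV) / P = 6,333.2681 / 811.5065 = 7.80433 half-year periods.
In years: 7.80433 / 2 = 3.90217 years.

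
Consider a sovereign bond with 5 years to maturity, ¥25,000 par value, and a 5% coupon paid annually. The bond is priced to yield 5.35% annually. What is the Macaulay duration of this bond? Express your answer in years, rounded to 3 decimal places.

Periodic yield y = 0.0535. Discount each cash flow and weight by its year:
  t   CF        PV=CF/(1+0.0535)^t    t·PV
  1     1,250.00     1,186.5211     1,186.5211
  2     1,250.00     1,126.2659     2,252.5318
  3     1,250.00     1,069.0706     3,207.2119
  4     1,250.00     1,014.7799     4,059.1196
  5    26,250.00    20,228.1706   101,140.8531
  Σ                 24,624.8081   111,846.2374
Price P = Σ PV = 24,624.8081.
Macaulay duration = Σ(t·PV) / P = 111,846.2374 / 24,624.8081 = 4.54201 years.

4.542 years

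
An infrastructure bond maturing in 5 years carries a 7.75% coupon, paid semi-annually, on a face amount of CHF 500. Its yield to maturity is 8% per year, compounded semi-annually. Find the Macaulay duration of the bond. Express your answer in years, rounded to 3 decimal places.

Periodic yield y = 0.04. Discount each cash flow and weight by its period:
  t   CF        PV=CF/(1+0.04)^t    t·PV
  1       19.375        18.6298        18.6298
  2       19.375        17.9133        35.8266
  3       19.375        17.2243        51.6729
  4       19.375        16.5618        66.2473
  5       19.375        15.9248        79.6242
  6       19.375        15.3123        91.8741
  7       19.375        14.7234       103.0639
  8       19.375        14.1571       113.2570
  9       19.375        13.6126       122.5136
  10     519.375       350.8711     3,508.7114
  Σ                    494.9307     4,191.4207
Price P = Σ PV = 494.9307.
Macaulay duration = Σ(t·PV) / P = 4,191.4207 / 494.9307 = 8.46870 half-year periods.
In years: 8.46870 / 2 = 4.23435 years.

4.234 years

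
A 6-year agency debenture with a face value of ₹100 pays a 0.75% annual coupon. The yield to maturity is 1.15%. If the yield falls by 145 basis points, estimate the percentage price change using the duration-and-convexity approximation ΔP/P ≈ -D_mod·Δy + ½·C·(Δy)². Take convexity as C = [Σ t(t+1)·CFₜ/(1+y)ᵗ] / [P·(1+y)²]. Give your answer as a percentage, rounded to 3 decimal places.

With y = 0.0115:
  t   CF        PV=CF/(1+0.0115)^t    t·PV        t(t+1)·PV
  1         0.75         0.7415         0.7415           1.4829
  2         0.75         0.7330         1.4661           4.3983
  3         0.75         0.7247         2.1741           8.6965
  4         0.75         0.7165         2.8659          14.3294
  5         0.75         0.7083         3.5416          21.2497
  6       100.75        94.0697       564.4182       3,950.9272
  Σ                     97.6937       575.2073       4,001.0840
P = 97.6937; D_Mac = 5.88786 yrs; D_mod = 5.82092 yrs; C = 40.02942.
Duration effect: -5.82092 × (-0.0145) = +0.084403
Convexity effect: 0.5 × 40.02942 × (-0.0145)² = +0.0042081
ΔP/P ≈ +0.084403 + 0.0042081 = +0.088611 = +8.8611%.

+8.861%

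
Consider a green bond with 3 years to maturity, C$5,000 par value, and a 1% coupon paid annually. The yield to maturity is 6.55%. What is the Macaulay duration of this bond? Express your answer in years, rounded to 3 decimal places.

Periodic yield y = 0.0655. Discount each cash flow and weight by its year:
  t   CF        PV=CF/(1+0.0655)^t    t·PV
  1        50.00        46.9263        46.9263
  2        50.00        44.0416        88.0832
  3     5,050.00     4,174.7552    12,524.2656
  Σ                  4,265.7231    12,659.2752
Price P = Σ PV = 4,265.7231.
Macaulay duration = Σ(t·PV) / P = 12,659.2752 / 4,265.7231 = 2.96767 years.

2.968 years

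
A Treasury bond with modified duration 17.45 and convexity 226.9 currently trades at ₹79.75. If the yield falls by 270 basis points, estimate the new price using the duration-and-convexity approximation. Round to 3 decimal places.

Duration effect: -D_mod·Δy = -17.45 × (-0.027) = +0.471150
Convexity effect: ½·C·(Δy)² = 0.5 × 226.9 × (-0.027)² = +0.08270505
ΔP/P ≈ +0.471150 + 0.08270505 = +0.55385505
New price ≈ 79.75 × (1 + 0.55385505) = 123.9199402375.

₹123.920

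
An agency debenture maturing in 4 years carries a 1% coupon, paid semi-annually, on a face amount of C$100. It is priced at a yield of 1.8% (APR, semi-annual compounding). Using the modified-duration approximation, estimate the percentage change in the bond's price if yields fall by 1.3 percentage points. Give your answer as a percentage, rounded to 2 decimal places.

+5.06%

Periodic yield y = 0.009. Modified duration first:
  t   CF        PV=CF/(1+0.009)^t    t·PV
  1         0.50         0.4955         0.4955
  2         0.50         0.4911         0.9822
  3         0.50         0.4867         1.4602
  4         0.50         0.4824         1.9296
  5         0.50         0.4781         2.3905
  6         0.50         0.4738         2.8430
  7         0.50         0.4696         3.2872
  8       100.50        93.5485       748.3878
  Σ                     96.9258       761.7761
P = 96.9258; D_Mac = 7.85937 half-year periods = 3.92969 yrs; D_mod = 3.92969/(1+0.009) = 3.89464 yrs.
ΔP/P ≈ -D_mod · Δy = -3.89464 × (-0.013) = +0.050630 = +5.0630%.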